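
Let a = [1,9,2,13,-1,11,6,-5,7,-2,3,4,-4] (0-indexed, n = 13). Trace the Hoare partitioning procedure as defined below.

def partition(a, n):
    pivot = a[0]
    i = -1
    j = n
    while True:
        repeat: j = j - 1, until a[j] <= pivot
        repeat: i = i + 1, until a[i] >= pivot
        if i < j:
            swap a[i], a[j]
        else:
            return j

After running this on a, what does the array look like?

pivot=1
j stops at 12 (-4), i stops at 0 (1); swap ⇒ [-4,9,2,13,-1,11,6,-5,7,-2,3,4,1]
j stops at 9 (-2), i stops at 1 (9); swap ⇒ [-4,-2,2,13,-1,11,6,-5,7,9,3,4,1]
j stops at 7 (-5), i stops at 2 (2); swap ⇒ [-4,-2,-5,13,-1,11,6,2,7,9,3,4,1]
j stops at 4 (-1), i stops at 3 (13); swap ⇒ [-4,-2,-5,-1,13,11,6,2,7,9,3,4,1]
j stops at 3, i stops at 4; i≥j ⇒ return 3. a=[-4,-2,-5,-1,13,11,6,2,7,9,3,4,1]

[-4,-2,-5,-1,13,11,6,2,7,9,3,4,1]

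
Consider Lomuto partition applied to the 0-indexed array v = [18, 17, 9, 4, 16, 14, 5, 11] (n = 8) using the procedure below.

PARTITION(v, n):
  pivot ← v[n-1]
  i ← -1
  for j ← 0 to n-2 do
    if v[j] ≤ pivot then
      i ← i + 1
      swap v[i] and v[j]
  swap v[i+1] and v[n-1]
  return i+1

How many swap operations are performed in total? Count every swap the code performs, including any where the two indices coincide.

pivot = v[7] = 11; i = -1
j=0: v[0]=18 > 11 → no swap
j=1: v[1]=17 > 11 → no swap
j=2: v[2]=9 ≤ 11 → i=0, swap v[0],v[2] → [9, 17, 18, 4, 16, 14, 5, 11]
j=3: v[3]=4 ≤ 11 → i=1, swap v[1],v[3] → [9, 4, 18, 17, 16, 14, 5, 11]
j=4: v[4]=16 > 11 → no swap
j=5: v[5]=14 > 11 → no swap
j=6: v[6]=5 ≤ 11 → i=2, swap v[2],v[6] → [9, 4, 5, 17, 16, 14, 18, 11]
final swap v[3],v[7] → [9, 4, 5, 11, 16, 14, 18, 17]; return 3

4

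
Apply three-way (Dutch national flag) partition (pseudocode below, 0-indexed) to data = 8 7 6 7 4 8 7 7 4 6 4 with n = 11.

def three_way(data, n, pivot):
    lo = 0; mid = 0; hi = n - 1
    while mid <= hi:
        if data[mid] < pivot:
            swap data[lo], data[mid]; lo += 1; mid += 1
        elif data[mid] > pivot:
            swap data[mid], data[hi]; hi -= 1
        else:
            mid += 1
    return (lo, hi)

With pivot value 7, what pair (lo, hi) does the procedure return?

lo=0 mid=0 hi=10
8>7: swap(0,10), hi=9 ⇒ 4 7 6 7 4 8 7 7 4 6 8
4<7: swap(0,0), lo=1 mid=1 ⇒ 4 7 6 7 4 8 7 7 4 6 8
7=7: mid=2
6<7: swap(1,2), lo=2 mid=3 ⇒ 4 6 7 7 4 8 7 7 4 6 8
7=7: mid=4
4<7: swap(2,4), lo=3 mid=5 ⇒ 4 6 4 7 7 8 7 7 4 6 8
8>7: swap(5,9), hi=8 ⇒ 4 6 4 7 7 6 7 7 4 8 8
6<7: swap(3,5), lo=4 mid=6 ⇒ 4 6 4 6 7 7 7 7 4 8 8
7=7: mid=7
7=7: mid=8
4<7: swap(4,8), lo=5 mid=9 ⇒ 4 6 4 6 4 7 7 7 7 8 8
done. lo=5 hi=8; data=4 6 4 6 4 7 7 7 7 8 8

(5, 8)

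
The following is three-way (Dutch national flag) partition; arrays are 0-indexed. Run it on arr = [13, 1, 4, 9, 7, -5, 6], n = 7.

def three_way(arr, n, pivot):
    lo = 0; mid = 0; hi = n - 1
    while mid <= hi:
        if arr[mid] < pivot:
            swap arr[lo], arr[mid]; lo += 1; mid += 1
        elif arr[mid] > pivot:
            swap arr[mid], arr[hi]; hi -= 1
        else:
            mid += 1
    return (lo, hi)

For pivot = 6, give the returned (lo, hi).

lo=0 mid=0 hi=6
13>6: swap(0,6), hi=5 ⇒ [6, 1, 4, 9, 7, -5, 13]
6=6: mid=1
1<6: swap(0,1), lo=1 mid=2 ⇒ [1, 6, 4, 9, 7, -5, 13]
4<6: swap(1,2), lo=2 mid=3 ⇒ [1, 4, 6, 9, 7, -5, 13]
9>6: swap(3,5), hi=4 ⇒ [1, 4, 6, -5, 7, 9, 13]
-5<6: swap(2,3), lo=3 mid=4 ⇒ [1, 4, -5, 6, 7, 9, 13]
7>6: swap(4,4), hi=3 ⇒ [1, 4, -5, 6, 7, 9, 13]
done. lo=3 hi=3; arr=[1, 4, -5, 6, 7, 9, 13]

(3, 3)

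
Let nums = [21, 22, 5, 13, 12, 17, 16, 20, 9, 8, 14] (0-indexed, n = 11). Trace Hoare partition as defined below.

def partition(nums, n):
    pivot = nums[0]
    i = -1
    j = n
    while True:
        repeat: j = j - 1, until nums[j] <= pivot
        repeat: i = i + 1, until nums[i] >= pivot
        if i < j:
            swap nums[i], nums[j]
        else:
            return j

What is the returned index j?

pivot = nums[0] = 21; i = -1, j = 11
j→10 (nums[10]=14≤21), i→0 (nums[0]=21≥21); i<j, swap → [14, 22, 5, 13, 12, 17, 16, 20, 9, 8, 21]
j→9 (nums[9]=8≤21), i→1 (nums[1]=22≥21); i<j, swap → [14, 8, 5, 13, 12, 17, 16, 20, 9, 22, 21]
j→8, i→9; i≥j, return j=8. nums = [14, 8, 5, 13, 12, 17, 16, 20, 9, 22, 21]

8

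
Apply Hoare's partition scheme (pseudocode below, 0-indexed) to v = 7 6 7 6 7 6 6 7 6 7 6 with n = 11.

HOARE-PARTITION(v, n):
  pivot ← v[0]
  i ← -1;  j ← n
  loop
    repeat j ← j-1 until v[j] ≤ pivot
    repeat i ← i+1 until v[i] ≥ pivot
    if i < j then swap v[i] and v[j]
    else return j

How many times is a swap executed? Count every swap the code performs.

pivot=7
j stops at 10 (6), i stops at 0 (7); swap ⇒ 6 6 7 6 7 6 6 7 6 7 7
j stops at 9 (7), i stops at 2 (7); swap ⇒ 6 6 7 6 7 6 6 7 6 7 7
j stops at 8 (6), i stops at 4 (7); swap ⇒ 6 6 7 6 6 6 6 7 7 7 7
j stops at 7, i stops at 7; i≥j ⇒ return 7. v=6 6 7 6 6 6 6 7 7 7 7

3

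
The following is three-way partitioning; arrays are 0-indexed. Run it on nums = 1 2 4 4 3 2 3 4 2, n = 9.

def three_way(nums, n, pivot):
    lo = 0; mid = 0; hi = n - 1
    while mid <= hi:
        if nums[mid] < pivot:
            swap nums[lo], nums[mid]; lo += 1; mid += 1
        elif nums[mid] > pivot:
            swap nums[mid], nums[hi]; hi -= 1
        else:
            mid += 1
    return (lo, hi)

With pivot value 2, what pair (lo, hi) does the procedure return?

pivot = 2; lo=0, mid=0, hi=8
nums[mid]=1<2: swap nums[0],nums[0]; lo=1,mid=1 → 1 2 4 4 3 2 3 4 2
nums[mid]=2=2: mid=2
nums[mid]=4>2: swap nums[2],nums[8]; hi=7 → 1 2 2 4 3 2 3 4 4
nums[mid]=2=2: mid=3
nums[mid]=4>2: swap nums[3],nums[7]; hi=6 → 1 2 2 4 3 2 3 4 4
nums[mid]=4>2: swap nums[3],nums[6]; hi=5 → 1 2 2 3 3 2 4 4 4
nums[mid]=3>2: swap nums[3],nums[5]; hi=4 → 1 2 2 2 3 3 4 4 4
nums[mid]=2=2: mid=4
nums[mid]=3>2: swap nums[4],nums[4]; hi=3 → 1 2 2 2 3 3 4 4 4
end: lo=1, hi=3; nums = 1 2 2 2 3 3 4 4 4

(1, 3)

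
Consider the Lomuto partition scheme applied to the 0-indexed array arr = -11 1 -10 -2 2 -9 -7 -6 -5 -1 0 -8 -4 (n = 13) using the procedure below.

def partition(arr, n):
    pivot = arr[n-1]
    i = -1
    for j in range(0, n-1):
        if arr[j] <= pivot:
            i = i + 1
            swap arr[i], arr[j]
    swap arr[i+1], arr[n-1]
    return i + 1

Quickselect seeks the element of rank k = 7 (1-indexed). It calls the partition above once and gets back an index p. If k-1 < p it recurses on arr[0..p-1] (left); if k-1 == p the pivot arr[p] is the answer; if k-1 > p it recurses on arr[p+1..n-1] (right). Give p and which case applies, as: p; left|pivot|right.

pivot = arr[12] = -4; i = -1
j=0: arr[0]=-11 ≤ -4 → i=0, swap arr[0],arr[0] (no change) → -11 1 -10 -2 2 -9 -7 -6 -5 -1 0 -8 -4
j=1: arr[1]=1 > -4 → no swap
j=2: arr[2]=-10 ≤ -4 → i=1, swap arr[1],arr[2] → -11 -10 1 -2 2 -9 -7 -6 -5 -1 0 -8 -4
j=3: arr[3]=-2 > -4 → no swap
j=4: arr[4]=2 > -4 → no swap
j=5: arr[5]=-9 ≤ -4 → i=2, swap arr[2],arr[5] → -11 -10 -9 -2 2 1 -7 -6 -5 -1 0 -8 -4
j=6: arr[6]=-7 ≤ -4 → i=3, swap arr[3],arr[6] → -11 -10 -9 -7 2 1 -2 -6 -5 -1 0 -8 -4
j=7: arr[7]=-6 ≤ -4 → i=4, swap arr[4],arr[7] → -11 -10 -9 -7 -6 1 -2 2 -5 -1 0 -8 -4
j=8: arr[8]=-5 ≤ -4 → i=5, swap arr[5],arr[8] → -11 -10 -9 -7 -6 -5 -2 2 1 -1 0 -8 -4
j=9: arr[9]=-1 > -4 → no swap
j=10: arr[10]=0 > -4 → no swap
j=11: arr[11]=-8 ≤ -4 → i=6, swap arr[6],arr[11] → -11 -10 -9 -7 -6 -5 -8 2 1 -1 0 -2 -4
final swap arr[7],arr[12] → -11 -10 -9 -7 -6 -5 -8 -4 1 -1 0 -2 2; return 7
p = 7; k-1 = 6 < 7 ⇒ left

7; left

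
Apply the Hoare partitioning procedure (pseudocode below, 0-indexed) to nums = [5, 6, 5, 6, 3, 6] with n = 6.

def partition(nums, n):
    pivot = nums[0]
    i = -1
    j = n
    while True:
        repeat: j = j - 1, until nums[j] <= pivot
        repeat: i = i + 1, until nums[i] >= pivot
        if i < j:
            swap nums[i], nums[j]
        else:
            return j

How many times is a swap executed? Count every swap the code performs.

2

pivot = nums[0] = 5; i = -1, j = 6
j→4 (nums[4]=3≤5), i→0 (nums[0]=5≥5); i<j, swap → [3, 6, 5, 6, 5, 6]
j→2 (nums[2]=5≤5), i→1 (nums[1]=6≥5); i<j, swap → [3, 5, 6, 6, 5, 6]
j→1, i→2; i≥j, return j=1. nums = [3, 5, 6, 6, 5, 6]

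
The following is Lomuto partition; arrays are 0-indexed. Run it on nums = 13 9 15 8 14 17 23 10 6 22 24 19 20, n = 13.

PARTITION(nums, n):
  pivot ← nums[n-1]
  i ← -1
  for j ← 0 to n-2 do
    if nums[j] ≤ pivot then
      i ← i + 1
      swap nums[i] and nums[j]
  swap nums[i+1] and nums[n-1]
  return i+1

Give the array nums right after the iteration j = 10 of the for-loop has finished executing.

13 9 15 8 14 17 10 6 23 22 24 19 20

pivot=20, i=-1
j=0: 13≤20, i=0, swap(0,0) ⇒ 13 9 15 8 14 17 23 10 6 22 24 19 20
j=1: 9≤20, i=1, swap(1,1) ⇒ 13 9 15 8 14 17 23 10 6 22 24 19 20
j=2: 15≤20, i=2, swap(2,2) ⇒ 13 9 15 8 14 17 23 10 6 22 24 19 20
j=3: 8≤20, i=3, swap(3,3) ⇒ 13 9 15 8 14 17 23 10 6 22 24 19 20
j=4: 14≤20, i=4, swap(4,4) ⇒ 13 9 15 8 14 17 23 10 6 22 24 19 20
j=5: 17≤20, i=5, swap(5,5) ⇒ 13 9 15 8 14 17 23 10 6 22 24 19 20
j=6: 23>20, skip
j=7: 10≤20, i=6, swap(6,7) ⇒ 13 9 15 8 14 17 10 23 6 22 24 19 20
j=8: 6≤20, i=7, swap(7,8) ⇒ 13 9 15 8 14 17 10 6 23 22 24 19 20
j=9: 22>20, skip
j=10: 24>20, skip
(after j=10) nums = 13 9 15 8 14 17 10 6 23 22 24 19 20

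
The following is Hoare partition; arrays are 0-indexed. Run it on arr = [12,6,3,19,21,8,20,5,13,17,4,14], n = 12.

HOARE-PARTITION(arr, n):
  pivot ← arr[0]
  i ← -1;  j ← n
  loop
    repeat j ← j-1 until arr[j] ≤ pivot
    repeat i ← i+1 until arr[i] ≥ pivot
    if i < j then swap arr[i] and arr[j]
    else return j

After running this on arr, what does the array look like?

pivot = arr[0] = 12; i = -1, j = 12
j→10 (arr[10]=4≤12), i→0 (arr[0]=12≥12); i<j, swap → [4,6,3,19,21,8,20,5,13,17,12,14]
j→7 (arr[7]=5≤12), i→3 (arr[3]=19≥12); i<j, swap → [4,6,3,5,21,8,20,19,13,17,12,14]
j→5 (arr[5]=8≤12), i→4 (arr[4]=21≥12); i<j, swap → [4,6,3,5,8,21,20,19,13,17,12,14]
j→4, i→5; i≥j, return j=4. arr = [4,6,3,5,8,21,20,19,13,17,12,14]

[4,6,3,5,8,21,20,19,13,17,12,14]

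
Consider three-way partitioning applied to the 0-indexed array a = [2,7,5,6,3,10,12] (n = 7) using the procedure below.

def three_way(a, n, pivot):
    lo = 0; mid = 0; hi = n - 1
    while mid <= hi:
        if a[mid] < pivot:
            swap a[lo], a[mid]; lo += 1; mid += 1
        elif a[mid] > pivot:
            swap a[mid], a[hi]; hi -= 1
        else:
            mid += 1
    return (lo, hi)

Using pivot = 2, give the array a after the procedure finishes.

[2,5,6,3,10,12,7]

pivot = 2; lo=0, mid=0, hi=6
a[mid]=2=2: mid=1
a[mid]=7>2: swap a[1],a[6]; hi=5 → [2,12,5,6,3,10,7]
a[mid]=12>2: swap a[1],a[5]; hi=4 → [2,10,5,6,3,12,7]
a[mid]=10>2: swap a[1],a[4]; hi=3 → [2,3,5,6,10,12,7]
a[mid]=3>2: swap a[1],a[3]; hi=2 → [2,6,5,3,10,12,7]
a[mid]=6>2: swap a[1],a[2]; hi=1 → [2,5,6,3,10,12,7]
a[mid]=5>2: swap a[1],a[1]; hi=0 → [2,5,6,3,10,12,7]
end: lo=0, hi=0; a = [2,5,6,3,10,12,7]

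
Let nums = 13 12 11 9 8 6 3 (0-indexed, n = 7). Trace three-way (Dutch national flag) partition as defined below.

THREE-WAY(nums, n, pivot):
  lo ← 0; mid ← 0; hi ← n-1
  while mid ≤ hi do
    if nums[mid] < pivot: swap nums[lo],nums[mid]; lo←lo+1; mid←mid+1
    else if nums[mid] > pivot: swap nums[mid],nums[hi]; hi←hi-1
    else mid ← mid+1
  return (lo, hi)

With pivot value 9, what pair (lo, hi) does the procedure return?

pivot = 9; lo=0, mid=0, hi=6
nums[mid]=13>9: swap nums[0],nums[6]; hi=5 → 3 12 11 9 8 6 13
nums[mid]=3<9: swap nums[0],nums[0]; lo=1,mid=1 → 3 12 11 9 8 6 13
nums[mid]=12>9: swap nums[1],nums[5]; hi=4 → 3 6 11 9 8 12 13
nums[mid]=6<9: swap nums[1],nums[1]; lo=2,mid=2 → 3 6 11 9 8 12 13
nums[mid]=11>9: swap nums[2],nums[4]; hi=3 → 3 6 8 9 11 12 13
nums[mid]=8<9: swap nums[2],nums[2]; lo=3,mid=3 → 3 6 8 9 11 12 13
nums[mid]=9=9: mid=4
end: lo=3, hi=3; nums = 3 6 8 9 11 12 13

(3, 3)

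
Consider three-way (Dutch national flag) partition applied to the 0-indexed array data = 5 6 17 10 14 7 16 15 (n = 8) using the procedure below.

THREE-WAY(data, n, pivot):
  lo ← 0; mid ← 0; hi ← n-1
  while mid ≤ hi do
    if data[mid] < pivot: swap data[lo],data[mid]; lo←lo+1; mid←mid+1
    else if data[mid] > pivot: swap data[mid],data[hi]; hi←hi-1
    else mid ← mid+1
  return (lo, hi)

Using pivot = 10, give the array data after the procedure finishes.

5 6 7 10 14 16 15 17

pivot = 10; lo=0, mid=0, hi=7
data[mid]=5<10: swap data[0],data[0]; lo=1,mid=1 → 5 6 17 10 14 7 16 15
data[mid]=6<10: swap data[1],data[1]; lo=2,mid=2 → 5 6 17 10 14 7 16 15
data[mid]=17>10: swap data[2],data[7]; hi=6 → 5 6 15 10 14 7 16 17
data[mid]=15>10: swap data[2],data[6]; hi=5 → 5 6 16 10 14 7 15 17
data[mid]=16>10: swap data[2],data[5]; hi=4 → 5 6 7 10 14 16 15 17
data[mid]=7<10: swap data[2],data[2]; lo=3,mid=3 → 5 6 7 10 14 16 15 17
data[mid]=10=10: mid=4
data[mid]=14>10: swap data[4],data[4]; hi=3 → 5 6 7 10 14 16 15 17
end: lo=3, hi=3; data = 5 6 7 10 14 16 15 17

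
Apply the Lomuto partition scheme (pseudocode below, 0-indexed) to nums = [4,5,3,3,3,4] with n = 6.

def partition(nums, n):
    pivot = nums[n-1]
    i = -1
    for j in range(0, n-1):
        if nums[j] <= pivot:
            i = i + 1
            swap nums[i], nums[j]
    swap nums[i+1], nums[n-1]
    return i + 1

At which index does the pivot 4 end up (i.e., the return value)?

pivot = nums[5] = 4; i = -1
j=0: nums[0]=4 ≤ 4 → i=0, swap nums[0],nums[0] (no change) → [4,5,3,3,3,4]
j=1: nums[1]=5 > 4 → no swap
j=2: nums[2]=3 ≤ 4 → i=1, swap nums[1],nums[2] → [4,3,5,3,3,4]
j=3: nums[3]=3 ≤ 4 → i=2, swap nums[2],nums[3] → [4,3,3,5,3,4]
j=4: nums[4]=3 ≤ 4 → i=3, swap nums[3],nums[4] → [4,3,3,3,5,4]
final swap nums[4],nums[5] → [4,3,3,3,4,5]; return 4

4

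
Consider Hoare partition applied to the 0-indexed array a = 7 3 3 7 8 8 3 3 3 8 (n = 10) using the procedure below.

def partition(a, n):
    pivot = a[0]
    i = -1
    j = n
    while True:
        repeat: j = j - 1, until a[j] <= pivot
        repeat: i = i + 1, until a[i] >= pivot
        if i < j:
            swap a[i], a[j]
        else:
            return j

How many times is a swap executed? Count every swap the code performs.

3

pivot = a[0] = 7; i = -1, j = 10
j→8 (a[8]=3≤7), i→0 (a[0]=7≥7); i<j, swap → 3 3 3 7 8 8 3 3 7 8
j→7 (a[7]=3≤7), i→3 (a[3]=7≥7); i<j, swap → 3 3 3 3 8 8 3 7 7 8
j→6 (a[6]=3≤7), i→4 (a[4]=8≥7); i<j, swap → 3 3 3 3 3 8 8 7 7 8
j→4, i→5; i≥j, return j=4. a = 3 3 3 3 3 8 8 7 7 8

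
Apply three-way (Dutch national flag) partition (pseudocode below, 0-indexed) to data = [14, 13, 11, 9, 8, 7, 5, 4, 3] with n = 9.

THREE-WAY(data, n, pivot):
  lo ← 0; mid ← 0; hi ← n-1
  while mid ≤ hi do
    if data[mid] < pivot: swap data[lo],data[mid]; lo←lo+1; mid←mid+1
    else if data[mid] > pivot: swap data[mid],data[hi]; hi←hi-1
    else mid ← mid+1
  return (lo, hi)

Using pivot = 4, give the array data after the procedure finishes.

lo=0 mid=0 hi=8
14>4: swap(0,8), hi=7 ⇒ [3, 13, 11, 9, 8, 7, 5, 4, 14]
3<4: swap(0,0), lo=1 mid=1 ⇒ [3, 13, 11, 9, 8, 7, 5, 4, 14]
13>4: swap(1,7), hi=6 ⇒ [3, 4, 11, 9, 8, 7, 5, 13, 14]
4=4: mid=2
11>4: swap(2,6), hi=5 ⇒ [3, 4, 5, 9, 8, 7, 11, 13, 14]
5>4: swap(2,5), hi=4 ⇒ [3, 4, 7, 9, 8, 5, 11, 13, 14]
7>4: swap(2,4), hi=3 ⇒ [3, 4, 8, 9, 7, 5, 11, 13, 14]
8>4: swap(2,3), hi=2 ⇒ [3, 4, 9, 8, 7, 5, 11, 13, 14]
9>4: swap(2,2), hi=1 ⇒ [3, 4, 9, 8, 7, 5, 11, 13, 14]
done. lo=1 hi=1; data=[3, 4, 9, 8, 7, 5, 11, 13, 14]

[3, 4, 9, 8, 7, 5, 11, 13, 14]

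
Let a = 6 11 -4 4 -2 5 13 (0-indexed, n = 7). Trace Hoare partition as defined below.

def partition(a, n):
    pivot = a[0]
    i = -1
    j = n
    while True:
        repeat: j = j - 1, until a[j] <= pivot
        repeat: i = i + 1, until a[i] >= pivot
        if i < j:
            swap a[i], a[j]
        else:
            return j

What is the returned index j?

3

pivot = a[0] = 6; i = -1, j = 7
j→5 (a[5]=5≤6), i→0 (a[0]=6≥6); i<j, swap → 5 11 -4 4 -2 6 13
j→4 (a[4]=-2≤6), i→1 (a[1]=11≥6); i<j, swap → 5 -2 -4 4 11 6 13
j→3, i→4; i≥j, return j=3. a = 5 -2 -4 4 11 6 13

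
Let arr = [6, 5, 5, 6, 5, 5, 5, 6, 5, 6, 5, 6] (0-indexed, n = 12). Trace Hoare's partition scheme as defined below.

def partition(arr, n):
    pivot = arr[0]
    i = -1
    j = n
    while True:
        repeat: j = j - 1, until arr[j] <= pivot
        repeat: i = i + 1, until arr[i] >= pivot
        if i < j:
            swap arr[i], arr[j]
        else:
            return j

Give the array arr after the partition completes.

[6, 5, 5, 5, 5, 5, 5, 6, 5, 6, 6, 6]

pivot = arr[0] = 6; i = -1, j = 12
j→11 (arr[11]=6≤6), i→0 (arr[0]=6≥6); i<j, swap → [6, 5, 5, 6, 5, 5, 5, 6, 5, 6, 5, 6]
j→10 (arr[10]=5≤6), i→3 (arr[3]=6≥6); i<j, swap → [6, 5, 5, 5, 5, 5, 5, 6, 5, 6, 6, 6]
j→9 (arr[9]=6≤6), i→7 (arr[7]=6≥6); i<j, swap → [6, 5, 5, 5, 5, 5, 5, 6, 5, 6, 6, 6]
j→8, i→9; i≥j, return j=8. arr = [6, 5, 5, 5, 5, 5, 5, 6, 5, 6, 6, 6]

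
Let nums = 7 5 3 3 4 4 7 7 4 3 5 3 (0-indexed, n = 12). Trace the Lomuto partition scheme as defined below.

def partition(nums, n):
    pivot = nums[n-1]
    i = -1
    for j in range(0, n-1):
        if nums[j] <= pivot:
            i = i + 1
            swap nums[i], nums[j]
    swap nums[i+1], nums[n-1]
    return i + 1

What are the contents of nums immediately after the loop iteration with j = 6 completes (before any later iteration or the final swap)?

pivot = nums[11] = 3; i = -1
j=0: nums[0]=7 > 3 → no swap
j=1: nums[1]=5 > 3 → no swap
j=2: nums[2]=3 ≤ 3 → i=0, swap nums[0],nums[2] → 3 5 7 3 4 4 7 7 4 3 5 3
j=3: nums[3]=3 ≤ 3 → i=1, swap nums[1],nums[3] → 3 3 7 5 4 4 7 7 4 3 5 3
j=4: nums[4]=4 > 3 → no swap
j=5: nums[5]=4 > 3 → no swap
j=6: nums[6]=7 > 3 → no swap
(after j=6) nums = 3 3 7 5 4 4 7 7 4 3 5 3

3 3 7 5 4 4 7 7 4 3 5 3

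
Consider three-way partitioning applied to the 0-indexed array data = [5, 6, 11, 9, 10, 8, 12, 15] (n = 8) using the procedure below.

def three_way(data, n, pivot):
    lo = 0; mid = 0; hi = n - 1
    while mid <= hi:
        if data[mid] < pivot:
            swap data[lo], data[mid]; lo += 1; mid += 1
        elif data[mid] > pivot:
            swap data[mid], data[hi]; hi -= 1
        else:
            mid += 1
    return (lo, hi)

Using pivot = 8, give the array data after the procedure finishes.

pivot = 8; lo=0, mid=0, hi=7
data[mid]=5<8: swap data[0],data[0]; lo=1,mid=1 → [5, 6, 11, 9, 10, 8, 12, 15]
data[mid]=6<8: swap data[1],data[1]; lo=2,mid=2 → [5, 6, 11, 9, 10, 8, 12, 15]
data[mid]=11>8: swap data[2],data[7]; hi=6 → [5, 6, 15, 9, 10, 8, 12, 11]
data[mid]=15>8: swap data[2],data[6]; hi=5 → [5, 6, 12, 9, 10, 8, 15, 11]
data[mid]=12>8: swap data[2],data[5]; hi=4 → [5, 6, 8, 9, 10, 12, 15, 11]
data[mid]=8=8: mid=3
data[mid]=9>8: swap data[3],data[4]; hi=3 → [5, 6, 8, 10, 9, 12, 15, 11]
data[mid]=10>8: swap data[3],data[3]; hi=2 → [5, 6, 8, 10, 9, 12, 15, 11]
end: lo=2, hi=2; data = [5, 6, 8, 10, 9, 12, 15, 11]

[5, 6, 8, 10, 9, 12, 15, 11]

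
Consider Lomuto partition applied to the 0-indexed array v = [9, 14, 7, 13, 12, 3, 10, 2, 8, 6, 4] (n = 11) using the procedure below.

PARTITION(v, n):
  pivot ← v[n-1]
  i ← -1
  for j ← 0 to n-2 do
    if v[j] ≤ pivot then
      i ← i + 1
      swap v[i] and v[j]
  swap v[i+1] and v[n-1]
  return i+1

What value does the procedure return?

2

pivot=4, i=-1
j=0: 9>4, skip
j=1: 14>4, skip
j=2: 7>4, skip
j=3: 13>4, skip
j=4: 12>4, skip
j=5: 3≤4, i=0, swap(0,5) ⇒ [3, 14, 7, 13, 12, 9, 10, 2, 8, 6, 4]
j=6: 10>4, skip
j=7: 2≤4, i=1, swap(1,7) ⇒ [3, 2, 7, 13, 12, 9, 10, 14, 8, 6, 4]
j=8: 8>4, skip
j=9: 6>4, skip
swap(2,10) ⇒ [3, 2, 4, 13, 12, 9, 10, 14, 8, 6, 7]; return 2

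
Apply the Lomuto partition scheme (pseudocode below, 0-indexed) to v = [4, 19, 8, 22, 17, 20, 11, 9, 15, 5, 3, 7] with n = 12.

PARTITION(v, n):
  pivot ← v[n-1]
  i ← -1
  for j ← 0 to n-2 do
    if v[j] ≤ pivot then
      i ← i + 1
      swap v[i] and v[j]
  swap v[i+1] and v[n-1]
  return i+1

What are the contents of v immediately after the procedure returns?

[4, 5, 3, 7, 17, 20, 11, 9, 15, 19, 8, 22]

pivot=7, i=-1
j=0: 4≤7, i=0, swap(0,0) ⇒ [4, 19, 8, 22, 17, 20, 11, 9, 15, 5, 3, 7]
j=1: 19>7, skip
j=2: 8>7, skip
j=3: 22>7, skip
j=4: 17>7, skip
j=5: 20>7, skip
j=6: 11>7, skip
j=7: 9>7, skip
j=8: 15>7, skip
j=9: 5≤7, i=1, swap(1,9) ⇒ [4, 5, 8, 22, 17, 20, 11, 9, 15, 19, 3, 7]
j=10: 3≤7, i=2, swap(2,10) ⇒ [4, 5, 3, 22, 17, 20, 11, 9, 15, 19, 8, 7]
swap(3,11) ⇒ [4, 5, 3, 7, 17, 20, 11, 9, 15, 19, 8, 22]; return 3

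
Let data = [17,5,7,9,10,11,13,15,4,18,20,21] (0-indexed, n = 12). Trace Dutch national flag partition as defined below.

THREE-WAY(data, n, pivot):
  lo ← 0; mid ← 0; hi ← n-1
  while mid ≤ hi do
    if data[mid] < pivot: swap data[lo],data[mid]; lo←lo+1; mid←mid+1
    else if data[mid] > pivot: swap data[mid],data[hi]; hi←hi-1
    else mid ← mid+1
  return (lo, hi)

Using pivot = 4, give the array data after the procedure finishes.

[4,7,9,10,11,13,15,5,18,20,21,17]

lo=0 mid=0 hi=11
17>4: swap(0,11), hi=10 ⇒ [21,5,7,9,10,11,13,15,4,18,20,17]
21>4: swap(0,10), hi=9 ⇒ [20,5,7,9,10,11,13,15,4,18,21,17]
20>4: swap(0,9), hi=8 ⇒ [18,5,7,9,10,11,13,15,4,20,21,17]
18>4: swap(0,8), hi=7 ⇒ [4,5,7,9,10,11,13,15,18,20,21,17]
4=4: mid=1
5>4: swap(1,7), hi=6 ⇒ [4,15,7,9,10,11,13,5,18,20,21,17]
15>4: swap(1,6), hi=5 ⇒ [4,13,7,9,10,11,15,5,18,20,21,17]
13>4: swap(1,5), hi=4 ⇒ [4,11,7,9,10,13,15,5,18,20,21,17]
11>4: swap(1,4), hi=3 ⇒ [4,10,7,9,11,13,15,5,18,20,21,17]
10>4: swap(1,3), hi=2 ⇒ [4,9,7,10,11,13,15,5,18,20,21,17]
9>4: swap(1,2), hi=1 ⇒ [4,7,9,10,11,13,15,5,18,20,21,17]
7>4: swap(1,1), hi=0 ⇒ [4,7,9,10,11,13,15,5,18,20,21,17]
done. lo=0 hi=0; data=[4,7,9,10,11,13,15,5,18,20,21,17]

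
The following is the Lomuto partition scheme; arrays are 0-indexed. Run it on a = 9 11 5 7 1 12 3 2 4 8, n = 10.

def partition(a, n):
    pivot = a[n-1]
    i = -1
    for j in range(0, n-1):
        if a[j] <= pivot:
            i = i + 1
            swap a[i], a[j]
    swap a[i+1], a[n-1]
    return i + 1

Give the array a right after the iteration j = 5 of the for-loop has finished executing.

pivot=8, i=-1
j=0: 9>8, skip
j=1: 11>8, skip
j=2: 5≤8, i=0, swap(0,2) ⇒ 5 11 9 7 1 12 3 2 4 8
j=3: 7≤8, i=1, swap(1,3) ⇒ 5 7 9 11 1 12 3 2 4 8
j=4: 1≤8, i=2, swap(2,4) ⇒ 5 7 1 11 9 12 3 2 4 8
j=5: 12>8, skip
(after j=5) a = 5 7 1 11 9 12 3 2 4 8

5 7 1 11 9 12 3 2 4 8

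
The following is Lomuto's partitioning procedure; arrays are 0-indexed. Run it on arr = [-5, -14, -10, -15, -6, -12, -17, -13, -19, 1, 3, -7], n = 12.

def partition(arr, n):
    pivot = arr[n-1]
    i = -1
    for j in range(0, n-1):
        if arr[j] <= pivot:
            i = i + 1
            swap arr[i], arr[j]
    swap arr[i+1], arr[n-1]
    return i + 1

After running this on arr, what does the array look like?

[-14, -10, -15, -12, -17, -13, -19, -7, -6, 1, 3, -5]

pivot=-7, i=-1
j=0: -5>-7, skip
j=1: -14≤-7, i=0, swap(0,1) ⇒ [-14, -5, -10, -15, -6, -12, -17, -13, -19, 1, 3, -7]
j=2: -10≤-7, i=1, swap(1,2) ⇒ [-14, -10, -5, -15, -6, -12, -17, -13, -19, 1, 3, -7]
j=3: -15≤-7, i=2, swap(2,3) ⇒ [-14, -10, -15, -5, -6, -12, -17, -13, -19, 1, 3, -7]
j=4: -6>-7, skip
j=5: -12≤-7, i=3, swap(3,5) ⇒ [-14, -10, -15, -12, -6, -5, -17, -13, -19, 1, 3, -7]
j=6: -17≤-7, i=4, swap(4,6) ⇒ [-14, -10, -15, -12, -17, -5, -6, -13, -19, 1, 3, -7]
j=7: -13≤-7, i=5, swap(5,7) ⇒ [-14, -10, -15, -12, -17, -13, -6, -5, -19, 1, 3, -7]
j=8: -19≤-7, i=6, swap(6,8) ⇒ [-14, -10, -15, -12, -17, -13, -19, -5, -6, 1, 3, -7]
j=9: 1>-7, skip
j=10: 3>-7, skip
swap(7,11) ⇒ [-14, -10, -15, -12, -17, -13, -19, -7, -6, 1, 3, -5]; return 7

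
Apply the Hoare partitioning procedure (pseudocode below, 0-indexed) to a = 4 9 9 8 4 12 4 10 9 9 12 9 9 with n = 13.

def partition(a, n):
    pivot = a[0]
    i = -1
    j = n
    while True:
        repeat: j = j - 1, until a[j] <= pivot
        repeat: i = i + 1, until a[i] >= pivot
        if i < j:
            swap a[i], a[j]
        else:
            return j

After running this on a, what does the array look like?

4 4 9 8 9 12 4 10 9 9 12 9 9

pivot = a[0] = 4; i = -1, j = 13
j→6 (a[6]=4≤4), i→0 (a[0]=4≥4); i<j, swap → 4 9 9 8 4 12 4 10 9 9 12 9 9
j→4 (a[4]=4≤4), i→1 (a[1]=9≥4); i<j, swap → 4 4 9 8 9 12 4 10 9 9 12 9 9
j→1, i→2; i≥j, return j=1. a = 4 4 9 8 9 12 4 10 9 9 12 9 9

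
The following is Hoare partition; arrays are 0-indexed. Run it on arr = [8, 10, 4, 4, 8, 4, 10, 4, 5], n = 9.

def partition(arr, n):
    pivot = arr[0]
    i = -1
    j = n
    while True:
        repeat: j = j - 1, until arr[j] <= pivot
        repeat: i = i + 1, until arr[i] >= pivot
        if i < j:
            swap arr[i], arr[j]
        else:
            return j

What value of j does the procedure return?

pivot=8
j stops at 8 (5), i stops at 0 (8); swap ⇒ [5, 10, 4, 4, 8, 4, 10, 4, 8]
j stops at 7 (4), i stops at 1 (10); swap ⇒ [5, 4, 4, 4, 8, 4, 10, 10, 8]
j stops at 5 (4), i stops at 4 (8); swap ⇒ [5, 4, 4, 4, 4, 8, 10, 10, 8]
j stops at 4, i stops at 5; i≥j ⇒ return 4. arr=[5, 4, 4, 4, 4, 8, 10, 10, 8]

4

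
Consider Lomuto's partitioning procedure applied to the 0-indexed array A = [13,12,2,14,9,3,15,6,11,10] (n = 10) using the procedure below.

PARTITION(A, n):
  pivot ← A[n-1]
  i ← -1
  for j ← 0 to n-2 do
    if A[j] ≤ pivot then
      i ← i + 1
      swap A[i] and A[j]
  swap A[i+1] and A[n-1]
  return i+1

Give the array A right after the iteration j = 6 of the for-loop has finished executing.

pivot=10, i=-1
j=0: 13>10, skip
j=1: 12>10, skip
j=2: 2≤10, i=0, swap(0,2) ⇒ [2,12,13,14,9,3,15,6,11,10]
j=3: 14>10, skip
j=4: 9≤10, i=1, swap(1,4) ⇒ [2,9,13,14,12,3,15,6,11,10]
j=5: 3≤10, i=2, swap(2,5) ⇒ [2,9,3,14,12,13,15,6,11,10]
j=6: 15>10, skip
(after j=6) A = [2,9,3,14,12,13,15,6,11,10]

[2,9,3,14,12,13,15,6,11,10]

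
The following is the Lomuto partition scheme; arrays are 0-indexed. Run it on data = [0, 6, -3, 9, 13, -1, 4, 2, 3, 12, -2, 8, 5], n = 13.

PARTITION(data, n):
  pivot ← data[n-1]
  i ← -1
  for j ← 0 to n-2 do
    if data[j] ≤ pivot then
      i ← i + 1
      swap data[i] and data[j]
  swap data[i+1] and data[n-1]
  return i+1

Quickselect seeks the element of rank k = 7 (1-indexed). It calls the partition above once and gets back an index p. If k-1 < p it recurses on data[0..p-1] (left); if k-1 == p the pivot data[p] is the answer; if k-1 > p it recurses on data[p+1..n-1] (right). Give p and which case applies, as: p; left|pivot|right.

pivot = data[12] = 5; i = -1
j=0: data[0]=0 ≤ 5 → i=0, swap data[0],data[0] (no change) → [0, 6, -3, 9, 13, -1, 4, 2, 3, 12, -2, 8, 5]
j=1: data[1]=6 > 5 → no swap
j=2: data[2]=-3 ≤ 5 → i=1, swap data[1],data[2] → [0, -3, 6, 9, 13, -1, 4, 2, 3, 12, -2, 8, 5]
j=3: data[3]=9 > 5 → no swap
j=4: data[4]=13 > 5 → no swap
j=5: data[5]=-1 ≤ 5 → i=2, swap data[2],data[5] → [0, -3, -1, 9, 13, 6, 4, 2, 3, 12, -2, 8, 5]
j=6: data[6]=4 ≤ 5 → i=3, swap data[3],data[6] → [0, -3, -1, 4, 13, 6, 9, 2, 3, 12, -2, 8, 5]
j=7: data[7]=2 ≤ 5 → i=4, swap data[4],data[7] → [0, -3, -1, 4, 2, 6, 9, 13, 3, 12, -2, 8, 5]
j=8: data[8]=3 ≤ 5 → i=5, swap data[5],data[8] → [0, -3, -1, 4, 2, 3, 9, 13, 6, 12, -2, 8, 5]
j=9: data[9]=12 > 5 → no swap
j=10: data[10]=-2 ≤ 5 → i=6, swap data[6],data[10] → [0, -3, -1, 4, 2, 3, -2, 13, 6, 12, 9, 8, 5]
j=11: data[11]=8 > 5 → no swap
final swap data[7],data[12] → [0, -3, -1, 4, 2, 3, -2, 5, 6, 12, 9, 8, 13]; return 7
p = 7; k-1 = 6 < 7 ⇒ left

7; left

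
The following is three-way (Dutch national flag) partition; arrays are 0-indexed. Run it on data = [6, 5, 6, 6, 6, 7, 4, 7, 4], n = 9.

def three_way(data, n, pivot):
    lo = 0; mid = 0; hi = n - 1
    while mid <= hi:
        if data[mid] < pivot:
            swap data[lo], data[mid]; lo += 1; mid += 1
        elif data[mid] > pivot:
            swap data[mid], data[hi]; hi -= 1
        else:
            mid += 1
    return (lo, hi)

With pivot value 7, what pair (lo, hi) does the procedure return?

lo=0 mid=0 hi=8
6<7: swap(0,0), lo=1 mid=1 ⇒ [6, 5, 6, 6, 6, 7, 4, 7, 4]
5<7: swap(1,1), lo=2 mid=2 ⇒ [6, 5, 6, 6, 6, 7, 4, 7, 4]
6<7: swap(2,2), lo=3 mid=3 ⇒ [6, 5, 6, 6, 6, 7, 4, 7, 4]
6<7: swap(3,3), lo=4 mid=4 ⇒ [6, 5, 6, 6, 6, 7, 4, 7, 4]
6<7: swap(4,4), lo=5 mid=5 ⇒ [6, 5, 6, 6, 6, 7, 4, 7, 4]
7=7: mid=6
4<7: swap(5,6), lo=6 mid=7 ⇒ [6, 5, 6, 6, 6, 4, 7, 7, 4]
7=7: mid=8
4<7: swap(6,8), lo=7 mid=9 ⇒ [6, 5, 6, 6, 6, 4, 4, 7, 7]
done. lo=7 hi=8; data=[6, 5, 6, 6, 6, 4, 4, 7, 7]

(7, 8)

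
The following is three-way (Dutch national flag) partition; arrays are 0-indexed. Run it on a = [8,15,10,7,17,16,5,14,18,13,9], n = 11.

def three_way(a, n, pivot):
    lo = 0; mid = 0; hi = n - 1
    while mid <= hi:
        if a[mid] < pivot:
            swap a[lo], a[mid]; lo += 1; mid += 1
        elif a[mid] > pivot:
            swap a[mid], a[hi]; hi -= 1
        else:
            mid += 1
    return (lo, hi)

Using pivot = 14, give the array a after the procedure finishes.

lo=0 mid=0 hi=10
8<14: swap(0,0), lo=1 mid=1 ⇒ [8,15,10,7,17,16,5,14,18,13,9]
15>14: swap(1,10), hi=9 ⇒ [8,9,10,7,17,16,5,14,18,13,15]
9<14: swap(1,1), lo=2 mid=2 ⇒ [8,9,10,7,17,16,5,14,18,13,15]
10<14: swap(2,2), lo=3 mid=3 ⇒ [8,9,10,7,17,16,5,14,18,13,15]
7<14: swap(3,3), lo=4 mid=4 ⇒ [8,9,10,7,17,16,5,14,18,13,15]
17>14: swap(4,9), hi=8 ⇒ [8,9,10,7,13,16,5,14,18,17,15]
13<14: swap(4,4), lo=5 mid=5 ⇒ [8,9,10,7,13,16,5,14,18,17,15]
16>14: swap(5,8), hi=7 ⇒ [8,9,10,7,13,18,5,14,16,17,15]
18>14: swap(5,7), hi=6 ⇒ [8,9,10,7,13,14,5,18,16,17,15]
14=14: mid=6
5<14: swap(5,6), lo=6 mid=7 ⇒ [8,9,10,7,13,5,14,18,16,17,15]
done. lo=6 hi=6; a=[8,9,10,7,13,5,14,18,16,17,15]

[8,9,10,7,13,5,14,18,16,17,15]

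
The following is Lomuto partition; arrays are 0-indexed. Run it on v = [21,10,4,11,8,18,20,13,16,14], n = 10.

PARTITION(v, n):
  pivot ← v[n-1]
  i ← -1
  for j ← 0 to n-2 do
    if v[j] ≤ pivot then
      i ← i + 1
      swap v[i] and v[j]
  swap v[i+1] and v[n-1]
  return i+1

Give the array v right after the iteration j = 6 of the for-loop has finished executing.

[10,4,11,8,21,18,20,13,16,14]

pivot = v[9] = 14; i = -1
j=0: v[0]=21 > 14 → no swap
j=1: v[1]=10 ≤ 14 → i=0, swap v[0],v[1] → [10,21,4,11,8,18,20,13,16,14]
j=2: v[2]=4 ≤ 14 → i=1, swap v[1],v[2] → [10,4,21,11,8,18,20,13,16,14]
j=3: v[3]=11 ≤ 14 → i=2, swap v[2],v[3] → [10,4,11,21,8,18,20,13,16,14]
j=4: v[4]=8 ≤ 14 → i=3, swap v[3],v[4] → [10,4,11,8,21,18,20,13,16,14]
j=5: v[5]=18 > 14 → no swap
j=6: v[6]=20 > 14 → no swap
(after j=6) v = [10,4,11,8,21,18,20,13,16,14]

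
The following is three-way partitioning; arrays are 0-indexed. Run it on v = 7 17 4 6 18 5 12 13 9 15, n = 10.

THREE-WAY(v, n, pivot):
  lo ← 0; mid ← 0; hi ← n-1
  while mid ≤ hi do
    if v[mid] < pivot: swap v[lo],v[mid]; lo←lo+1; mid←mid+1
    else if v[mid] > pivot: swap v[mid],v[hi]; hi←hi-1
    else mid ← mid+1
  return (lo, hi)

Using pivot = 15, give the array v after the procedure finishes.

7 4 6 9 5 12 13 15 18 17

pivot = 15; lo=0, mid=0, hi=9
v[mid]=7<15: swap v[0],v[0]; lo=1,mid=1 → 7 17 4 6 18 5 12 13 9 15
v[mid]=17>15: swap v[1],v[9]; hi=8 → 7 15 4 6 18 5 12 13 9 17
v[mid]=15=15: mid=2
v[mid]=4<15: swap v[1],v[2]; lo=2,mid=3 → 7 4 15 6 18 5 12 13 9 17
v[mid]=6<15: swap v[2],v[3]; lo=3,mid=4 → 7 4 6 15 18 5 12 13 9 17
v[mid]=18>15: swap v[4],v[8]; hi=7 → 7 4 6 15 9 5 12 13 18 17
v[mid]=9<15: swap v[3],v[4]; lo=4,mid=5 → 7 4 6 9 15 5 12 13 18 17
v[mid]=5<15: swap v[4],v[5]; lo=5,mid=6 → 7 4 6 9 5 15 12 13 18 17
v[mid]=12<15: swap v[5],v[6]; lo=6,mid=7 → 7 4 6 9 5 12 15 13 18 17
v[mid]=13<15: swap v[6],v[7]; lo=7,mid=8 → 7 4 6 9 5 12 13 15 18 17
end: lo=7, hi=7; v = 7 4 6 9 5 12 13 15 18 17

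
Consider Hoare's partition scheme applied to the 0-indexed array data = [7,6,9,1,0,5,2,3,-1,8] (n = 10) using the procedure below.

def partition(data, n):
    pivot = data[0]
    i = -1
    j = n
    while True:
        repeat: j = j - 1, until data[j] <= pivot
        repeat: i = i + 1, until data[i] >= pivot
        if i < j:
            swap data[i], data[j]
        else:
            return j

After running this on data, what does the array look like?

pivot = data[0] = 7; i = -1, j = 10
j→8 (data[8]=-1≤7), i→0 (data[0]=7≥7); i<j, swap → [-1,6,9,1,0,5,2,3,7,8]
j→7 (data[7]=3≤7), i→2 (data[2]=9≥7); i<j, swap → [-1,6,3,1,0,5,2,9,7,8]
j→6, i→7; i≥j, return j=6. data = [-1,6,3,1,0,5,2,9,7,8]

[-1,6,3,1,0,5,2,9,7,8]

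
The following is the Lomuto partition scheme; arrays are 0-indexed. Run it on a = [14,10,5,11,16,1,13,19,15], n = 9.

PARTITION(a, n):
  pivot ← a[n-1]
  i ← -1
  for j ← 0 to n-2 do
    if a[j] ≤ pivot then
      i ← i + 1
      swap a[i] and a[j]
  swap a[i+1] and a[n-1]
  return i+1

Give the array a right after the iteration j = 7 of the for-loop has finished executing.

[14,10,5,11,1,13,16,19,15]

pivot = a[8] = 15; i = -1
j=0: a[0]=14 ≤ 15 → i=0, swap a[0],a[0] (no change) → [14,10,5,11,16,1,13,19,15]
j=1: a[1]=10 ≤ 15 → i=1, swap a[1],a[1] (no change) → [14,10,5,11,16,1,13,19,15]
j=2: a[2]=5 ≤ 15 → i=2, swap a[2],a[2] (no change) → [14,10,5,11,16,1,13,19,15]
j=3: a[3]=11 ≤ 15 → i=3, swap a[3],a[3] (no change) → [14,10,5,11,16,1,13,19,15]
j=4: a[4]=16 > 15 → no swap
j=5: a[5]=1 ≤ 15 → i=4, swap a[4],a[5] → [14,10,5,11,1,16,13,19,15]
j=6: a[6]=13 ≤ 15 → i=5, swap a[5],a[6] → [14,10,5,11,1,13,16,19,15]
j=7: a[7]=19 > 15 → no swap
(after j=7) a = [14,10,5,11,1,13,16,19,15]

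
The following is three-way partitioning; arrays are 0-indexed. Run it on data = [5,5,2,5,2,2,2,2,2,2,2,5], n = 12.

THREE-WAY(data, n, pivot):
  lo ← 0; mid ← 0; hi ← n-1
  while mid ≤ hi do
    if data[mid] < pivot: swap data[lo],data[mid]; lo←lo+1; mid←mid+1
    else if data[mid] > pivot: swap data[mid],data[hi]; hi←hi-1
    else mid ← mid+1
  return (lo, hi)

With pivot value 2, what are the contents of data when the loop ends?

pivot = 2; lo=0, mid=0, hi=11
data[mid]=5>2: swap data[0],data[11]; hi=10 → [5,5,2,5,2,2,2,2,2,2,2,5]
data[mid]=5>2: swap data[0],data[10]; hi=9 → [2,5,2,5,2,2,2,2,2,2,5,5]
data[mid]=2=2: mid=1
data[mid]=5>2: swap data[1],data[9]; hi=8 → [2,2,2,5,2,2,2,2,2,5,5,5]
data[mid]=2=2: mid=2
data[mid]=2=2: mid=3
data[mid]=5>2: swap data[3],data[8]; hi=7 → [2,2,2,2,2,2,2,2,5,5,5,5]
data[mid]=2=2: mid=4
data[mid]=2=2: mid=5
data[mid]=2=2: mid=6
data[mid]=2=2: mid=7
data[mid]=2=2: mid=8
end: lo=0, hi=7; data = [2,2,2,2,2,2,2,2,5,5,5,5]

[2,2,2,2,2,2,2,2,5,5,5,5]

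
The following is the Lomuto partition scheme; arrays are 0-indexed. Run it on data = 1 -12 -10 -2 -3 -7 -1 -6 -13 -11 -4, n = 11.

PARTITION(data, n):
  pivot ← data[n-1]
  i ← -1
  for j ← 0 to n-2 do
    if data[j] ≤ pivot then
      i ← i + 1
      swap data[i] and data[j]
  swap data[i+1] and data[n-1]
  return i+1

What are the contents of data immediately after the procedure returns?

-12 -10 -7 -6 -13 -11 -4 -2 -3 1 -1

pivot=-4, i=-1
j=0: 1>-4, skip
j=1: -12≤-4, i=0, swap(0,1) ⇒ -12 1 -10 -2 -3 -7 -1 -6 -13 -11 -4
j=2: -10≤-4, i=1, swap(1,2) ⇒ -12 -10 1 -2 -3 -7 -1 -6 -13 -11 -4
j=3: -2>-4, skip
j=4: -3>-4, skip
j=5: -7≤-4, i=2, swap(2,5) ⇒ -12 -10 -7 -2 -3 1 -1 -6 -13 -11 -4
j=6: -1>-4, skip
j=7: -6≤-4, i=3, swap(3,7) ⇒ -12 -10 -7 -6 -3 1 -1 -2 -13 -11 -4
j=8: -13≤-4, i=4, swap(4,8) ⇒ -12 -10 -7 -6 -13 1 -1 -2 -3 -11 -4
j=9: -11≤-4, i=5, swap(5,9) ⇒ -12 -10 -7 -6 -13 -11 -1 -2 -3 1 -4
swap(6,10) ⇒ -12 -10 -7 -6 -13 -11 -4 -2 -3 1 -1; return 6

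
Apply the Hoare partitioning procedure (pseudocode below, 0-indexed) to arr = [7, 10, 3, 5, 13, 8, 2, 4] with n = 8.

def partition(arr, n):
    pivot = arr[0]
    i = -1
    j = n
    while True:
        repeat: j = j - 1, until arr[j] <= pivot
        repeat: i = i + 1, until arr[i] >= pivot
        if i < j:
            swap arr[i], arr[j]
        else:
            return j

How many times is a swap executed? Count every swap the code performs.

2

pivot = arr[0] = 7; i = -1, j = 8
j→7 (arr[7]=4≤7), i→0 (arr[0]=7≥7); i<j, swap → [4, 10, 3, 5, 13, 8, 2, 7]
j→6 (arr[6]=2≤7), i→1 (arr[1]=10≥7); i<j, swap → [4, 2, 3, 5, 13, 8, 10, 7]
j→3, i→4; i≥j, return j=3. arr = [4, 2, 3, 5, 13, 8, 10, 7]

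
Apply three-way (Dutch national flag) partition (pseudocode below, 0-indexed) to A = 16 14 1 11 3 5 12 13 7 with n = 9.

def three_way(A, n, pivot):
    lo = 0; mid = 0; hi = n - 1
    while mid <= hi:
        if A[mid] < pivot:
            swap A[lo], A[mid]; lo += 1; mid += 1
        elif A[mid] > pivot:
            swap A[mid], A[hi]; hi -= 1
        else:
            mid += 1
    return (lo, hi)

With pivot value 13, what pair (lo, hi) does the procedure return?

(6, 6)

pivot = 13; lo=0, mid=0, hi=8
A[mid]=16>13: swap A[0],A[8]; hi=7 → 7 14 1 11 3 5 12 13 16
A[mid]=7<13: swap A[0],A[0]; lo=1,mid=1 → 7 14 1 11 3 5 12 13 16
A[mid]=14>13: swap A[1],A[7]; hi=6 → 7 13 1 11 3 5 12 14 16
A[mid]=13=13: mid=2
A[mid]=1<13: swap A[1],A[2]; lo=2,mid=3 → 7 1 13 11 3 5 12 14 16
A[mid]=11<13: swap A[2],A[3]; lo=3,mid=4 → 7 1 11 13 3 5 12 14 16
A[mid]=3<13: swap A[3],A[4]; lo=4,mid=5 → 7 1 11 3 13 5 12 14 16
A[mid]=5<13: swap A[4],A[5]; lo=5,mid=6 → 7 1 11 3 5 13 12 14 16
A[mid]=12<13: swap A[5],A[6]; lo=6,mid=7 → 7 1 11 3 5 12 13 14 16
end: lo=6, hi=6; A = 7 1 11 3 5 12 13 14 16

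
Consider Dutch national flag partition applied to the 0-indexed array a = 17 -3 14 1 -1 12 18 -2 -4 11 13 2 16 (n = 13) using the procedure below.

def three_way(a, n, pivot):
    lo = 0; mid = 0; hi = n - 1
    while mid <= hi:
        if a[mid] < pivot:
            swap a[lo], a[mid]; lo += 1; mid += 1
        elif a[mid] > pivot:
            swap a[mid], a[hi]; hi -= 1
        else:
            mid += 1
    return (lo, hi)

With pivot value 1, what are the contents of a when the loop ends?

-4 -3 -2 -1 1 18 12 14 11 13 2 16 17

pivot = 1; lo=0, mid=0, hi=12
a[mid]=17>1: swap a[0],a[12]; hi=11 → 16 -3 14 1 -1 12 18 -2 -4 11 13 2 17
a[mid]=16>1: swap a[0],a[11]; hi=10 → 2 -3 14 1 -1 12 18 -2 -4 11 13 16 17
a[mid]=2>1: swap a[0],a[10]; hi=9 → 13 -3 14 1 -1 12 18 -2 -4 11 2 16 17
a[mid]=13>1: swap a[0],a[9]; hi=8 → 11 -3 14 1 -1 12 18 -2 -4 13 2 16 17
a[mid]=11>1: swap a[0],a[8]; hi=7 → -4 -3 14 1 -1 12 18 -2 11 13 2 16 17
a[mid]=-4<1: swap a[0],a[0]; lo=1,mid=1 → -4 -3 14 1 -1 12 18 -2 11 13 2 16 17
a[mid]=-3<1: swap a[1],a[1]; lo=2,mid=2 → -4 -3 14 1 -1 12 18 -2 11 13 2 16 17
a[mid]=14>1: swap a[2],a[7]; hi=6 → -4 -3 -2 1 -1 12 18 14 11 13 2 16 17
a[mid]=-2<1: swap a[2],a[2]; lo=3,mid=3 → -4 -3 -2 1 -1 12 18 14 11 13 2 16 17
a[mid]=1=1: mid=4
a[mid]=-1<1: swap a[3],a[4]; lo=4,mid=5 → -4 -3 -2 -1 1 12 18 14 11 13 2 16 17
a[mid]=12>1: swap a[5],a[6]; hi=5 → -4 -3 -2 -1 1 18 12 14 11 13 2 16 17
a[mid]=18>1: swap a[5],a[5]; hi=4 → -4 -3 -2 -1 1 18 12 14 11 13 2 16 17
end: lo=4, hi=4; a = -4 -3 -2 -1 1 18 12 14 11 13 2 16 17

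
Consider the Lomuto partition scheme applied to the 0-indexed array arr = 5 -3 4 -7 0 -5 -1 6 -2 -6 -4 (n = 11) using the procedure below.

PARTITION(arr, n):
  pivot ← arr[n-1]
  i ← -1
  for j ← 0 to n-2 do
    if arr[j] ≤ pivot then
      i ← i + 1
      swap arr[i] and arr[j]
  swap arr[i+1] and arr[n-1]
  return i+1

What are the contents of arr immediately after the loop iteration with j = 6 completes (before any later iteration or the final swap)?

pivot=-4, i=-1
j=0: 5>-4, skip
j=1: -3>-4, skip
j=2: 4>-4, skip
j=3: -7≤-4, i=0, swap(0,3) ⇒ -7 -3 4 5 0 -5 -1 6 -2 -6 -4
j=4: 0>-4, skip
j=5: -5≤-4, i=1, swap(1,5) ⇒ -7 -5 4 5 0 -3 -1 6 -2 -6 -4
j=6: -1>-4, skip
(after j=6) arr = -7 -5 4 5 0 -3 -1 6 -2 -6 -4

-7 -5 4 5 0 -3 -1 6 -2 -6 -4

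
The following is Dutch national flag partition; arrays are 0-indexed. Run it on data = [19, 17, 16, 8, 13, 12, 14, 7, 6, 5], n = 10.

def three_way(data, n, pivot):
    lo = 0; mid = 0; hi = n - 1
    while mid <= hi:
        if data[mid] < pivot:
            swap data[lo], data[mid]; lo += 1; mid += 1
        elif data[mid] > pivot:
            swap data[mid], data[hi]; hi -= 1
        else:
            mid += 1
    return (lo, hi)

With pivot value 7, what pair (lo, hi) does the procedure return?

(2, 2)

lo=0 mid=0 hi=9
19>7: swap(0,9), hi=8 ⇒ [5, 17, 16, 8, 13, 12, 14, 7, 6, 19]
5<7: swap(0,0), lo=1 mid=1 ⇒ [5, 17, 16, 8, 13, 12, 14, 7, 6, 19]
17>7: swap(1,8), hi=7 ⇒ [5, 6, 16, 8, 13, 12, 14, 7, 17, 19]
6<7: swap(1,1), lo=2 mid=2 ⇒ [5, 6, 16, 8, 13, 12, 14, 7, 17, 19]
16>7: swap(2,7), hi=6 ⇒ [5, 6, 7, 8, 13, 12, 14, 16, 17, 19]
7=7: mid=3
8>7: swap(3,6), hi=5 ⇒ [5, 6, 7, 14, 13, 12, 8, 16, 17, 19]
14>7: swap(3,5), hi=4 ⇒ [5, 6, 7, 12, 13, 14, 8, 16, 17, 19]
12>7: swap(3,4), hi=3 ⇒ [5, 6, 7, 13, 12, 14, 8, 16, 17, 19]
13>7: swap(3,3), hi=2 ⇒ [5, 6, 7, 13, 12, 14, 8, 16, 17, 19]
done. lo=2 hi=2; data=[5, 6, 7, 13, 12, 14, 8, 16, 17, 19]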